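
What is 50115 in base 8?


Divide by 8 repeatedly:
50115 ÷ 8 = 6264 remainder 3
6264 ÷ 8 = 783 remainder 0
783 ÷ 8 = 97 remainder 7
97 ÷ 8 = 12 remainder 1
12 ÷ 8 = 1 remainder 4
1 ÷ 8 = 0 remainder 1
Reading remainders bottom-up:
= 0o141703


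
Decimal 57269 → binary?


Divide by 2 repeatedly:
57269 ÷ 2 = 28634 remainder 1
28634 ÷ 2 = 14317 remainder 0
14317 ÷ 2 = 7158 remainder 1
7158 ÷ 2 = 3579 remainder 0
3579 ÷ 2 = 1789 remainder 1
1789 ÷ 2 = 894 remainder 1
894 ÷ 2 = 447 remainder 0
447 ÷ 2 = 223 remainder 1
223 ÷ 2 = 111 remainder 1
111 ÷ 2 = 55 remainder 1
55 ÷ 2 = 27 remainder 1
27 ÷ 2 = 13 remainder 1
13 ÷ 2 = 6 remainder 1
6 ÷ 2 = 3 remainder 0
3 ÷ 2 = 1 remainder 1
1 ÷ 2 = 0 remainder 1
Reading remainders bottom-up:
= 1101111110110101


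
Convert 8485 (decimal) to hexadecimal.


Divide by 16 repeatedly:
8485 ÷ 16 = 530 remainder 5 (5)
530 ÷ 16 = 33 remainder 2 (2)
33 ÷ 16 = 2 remainder 1 (1)
2 ÷ 16 = 0 remainder 2 (2)
Reading remainders bottom-up:
= 0x2125


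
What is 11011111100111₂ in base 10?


Positional values:
Bit 0: 1 × 2^0 = 1
Bit 1: 1 × 2^1 = 2
Bit 2: 1 × 2^2 = 4
Bit 5: 1 × 2^5 = 32
Bit 6: 1 × 2^6 = 64
Bit 7: 1 × 2^7 = 128
Bit 8: 1 × 2^8 = 256
Bit 9: 1 × 2^9 = 512
Bit 10: 1 × 2^10 = 1024
Bit 12: 1 × 2^12 = 4096
Bit 13: 1 × 2^13 = 8192
Sum = 1 + 2 + 4 + 32 + 64 + 128 + 256 + 512 + 1024 + 4096 + 8192
= 14311


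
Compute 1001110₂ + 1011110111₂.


Align and add column by column (LSB to MSB, carry propagating):
  00001001110
+ 01011110111
  -----------
  col 0: 0 + 1 + 0 (carry in) = 1 → bit 1, carry out 0
  col 1: 1 + 1 + 0 (carry in) = 2 → bit 0, carry out 1
  col 2: 1 + 1 + 1 (carry in) = 3 → bit 1, carry out 1
  col 3: 1 + 0 + 1 (carry in) = 2 → bit 0, carry out 1
  col 4: 0 + 1 + 1 (carry in) = 2 → bit 0, carry out 1
  col 5: 0 + 1 + 1 (carry in) = 2 → bit 0, carry out 1
  col 6: 1 + 1 + 1 (carry in) = 3 → bit 1, carry out 1
  col 7: 0 + 1 + 1 (carry in) = 2 → bit 0, carry out 1
  col 8: 0 + 0 + 1 (carry in) = 1 → bit 1, carry out 0
  col 9: 0 + 1 + 0 (carry in) = 1 → bit 1, carry out 0
  col 10: 0 + 0 + 0 (carry in) = 0 → bit 0, carry out 0
Reading bits MSB→LSB: 01101000101
Strip leading zeros: 1101000101
= 1101000101


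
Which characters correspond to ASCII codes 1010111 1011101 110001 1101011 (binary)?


Codes (binary): 1010111 1011101 110001 1101011
Per-code ASCII lookup:
  1010111 = 87  (range 65-90: uppercase, 87 - 65 = 22) → 'W'
  1011101 = 93  (special character) → ']'
  110001 = 49  (range 48-57: digits, 49 - 48 = 1) → '1'
  1101011 = 107  (range 97-122: lowercase, 107 - 97 = 10) → 'k'
= 'W]1k'


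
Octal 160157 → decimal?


Positional values:
Position 0: 7 × 8^0 = 7
Position 1: 5 × 8^1 = 40
Position 2: 1 × 8^2 = 64
Position 3: 0 × 8^3 = 0
Position 4: 6 × 8^4 = 24576
Position 5: 1 × 8^5 = 32768
Sum = 7 + 40 + 64 + 0 + 24576 + 32768
= 57455


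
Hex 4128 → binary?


Each hex digit → 4 binary bits:
  4 = 0100
  1 = 0001
  2 = 0010
  8 = 1000
Concatenate: 0100 0001 0010 1000
= 0100000100101000


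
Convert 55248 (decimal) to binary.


Divide by 2 repeatedly:
55248 ÷ 2 = 27624 remainder 0
27624 ÷ 2 = 13812 remainder 0
13812 ÷ 2 = 6906 remainder 0
6906 ÷ 2 = 3453 remainder 0
3453 ÷ 2 = 1726 remainder 1
1726 ÷ 2 = 863 remainder 0
863 ÷ 2 = 431 remainder 1
431 ÷ 2 = 215 remainder 1
215 ÷ 2 = 107 remainder 1
107 ÷ 2 = 53 remainder 1
53 ÷ 2 = 26 remainder 1
26 ÷ 2 = 13 remainder 0
13 ÷ 2 = 6 remainder 1
6 ÷ 2 = 3 remainder 0
3 ÷ 2 = 1 remainder 1
1 ÷ 2 = 0 remainder 1
Reading remainders bottom-up:
= 1101011111010000


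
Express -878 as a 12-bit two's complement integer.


Original: 001101101110
Step 1 - Invert all bits: 110010010001
Step 2 - Add 1: 110010010001 + 1
= 110010010010 (represents -878)


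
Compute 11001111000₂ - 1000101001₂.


Align and subtract column by column (LSB to MSB, borrowing when needed):
  11001111000
- 01000101001
  -----------
  col 0: (0 - 0 borrow-in) - 1 → borrow from next column: (0+2) - 1 = 1, borrow out 1
  col 1: (0 - 1 borrow-in) - 0 → borrow from next column: (-1+2) - 0 = 1, borrow out 1
  col 2: (0 - 1 borrow-in) - 0 → borrow from next column: (-1+2) - 0 = 1, borrow out 1
  col 3: (1 - 1 borrow-in) - 1 → borrow from next column: (0+2) - 1 = 1, borrow out 1
  col 4: (1 - 1 borrow-in) - 0 → 0 - 0 = 0, borrow out 0
  col 5: (1 - 0 borrow-in) - 1 → 1 - 1 = 0, borrow out 0
  col 6: (1 - 0 borrow-in) - 0 → 1 - 0 = 1, borrow out 0
  col 7: (0 - 0 borrow-in) - 0 → 0 - 0 = 0, borrow out 0
  col 8: (0 - 0 borrow-in) - 0 → 0 - 0 = 0, borrow out 0
  col 9: (1 - 0 borrow-in) - 1 → 1 - 1 = 0, borrow out 0
  col 10: (1 - 0 borrow-in) - 0 → 1 - 0 = 1, borrow out 0
Reading bits MSB→LSB: 10001001111
Strip leading zeros: 10001001111
= 10001001111


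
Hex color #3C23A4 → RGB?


Hex: #3C23A4
R = 3C₁₆ = 60
G = 23₁₆ = 35
B = A4₁₆ = 164
= RGB(60, 35, 164)


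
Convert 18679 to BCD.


Each digit → 4-bit binary:
  1 → 0001
  8 → 1000
  6 → 0110
  7 → 0111
  9 → 1001
= 0001 1000 0110 0111 1001


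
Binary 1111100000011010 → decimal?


Positional values:
Bit 1: 1 × 2^1 = 2
Bit 3: 1 × 2^3 = 8
Bit 4: 1 × 2^4 = 16
Bit 11: 1 × 2^11 = 2048
Bit 12: 1 × 2^12 = 4096
Bit 13: 1 × 2^13 = 8192
Bit 14: 1 × 2^14 = 16384
Bit 15: 1 × 2^15 = 32768
Sum = 2 + 8 + 16 + 2048 + 4096 + 8192 + 16384 + 32768
= 63514


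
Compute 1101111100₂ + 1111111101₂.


Align and add column by column (LSB to MSB, carry propagating):
  01101111100
+ 01111111101
  -----------
  col 0: 0 + 1 + 0 (carry in) = 1 → bit 1, carry out 0
  col 1: 0 + 0 + 0 (carry in) = 0 → bit 0, carry out 0
  col 2: 1 + 1 + 0 (carry in) = 2 → bit 0, carry out 1
  col 3: 1 + 1 + 1 (carry in) = 3 → bit 1, carry out 1
  col 4: 1 + 1 + 1 (carry in) = 3 → bit 1, carry out 1
  col 5: 1 + 1 + 1 (carry in) = 3 → bit 1, carry out 1
  col 6: 1 + 1 + 1 (carry in) = 3 → bit 1, carry out 1
  col 7: 0 + 1 + 1 (carry in) = 2 → bit 0, carry out 1
  col 8: 1 + 1 + 1 (carry in) = 3 → bit 1, carry out 1
  col 9: 1 + 1 + 1 (carry in) = 3 → bit 1, carry out 1
  col 10: 0 + 0 + 1 (carry in) = 1 → bit 1, carry out 0
Reading bits MSB→LSB: 11101111001
Strip leading zeros: 11101111001
= 11101111001


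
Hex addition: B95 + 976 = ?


Align and add column by column (LSB to MSB, each column mod 16 with carry):
  0B95
+ 0976
  ----
  col 0: 5(5) + 6(6) + 0 (carry in) = 11 → B(11), carry out 0
  col 1: 9(9) + 7(7) + 0 (carry in) = 16 → 0(0), carry out 1
  col 2: B(11) + 9(9) + 1 (carry in) = 21 → 5(5), carry out 1
  col 3: 0(0) + 0(0) + 1 (carry in) = 1 → 1(1), carry out 0
Reading digits MSB→LSB: 150B
Strip leading zeros: 150B
= 0x150B


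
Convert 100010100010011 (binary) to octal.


Group into 3-bit groups: 100010100010011
  100 = 4
  010 = 2
  100 = 4
  010 = 2
  011 = 3
= 0o42423


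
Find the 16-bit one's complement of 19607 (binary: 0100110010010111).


Original: 0100110010010111
Invert all bits:
  bit 0: 0 → 1
  bit 1: 1 → 0
  bit 2: 0 → 1
  bit 3: 0 → 1
  bit 4: 1 → 0
  bit 5: 1 → 0
  bit 6: 0 → 1
  bit 7: 0 → 1
  bit 8: 1 → 0
  bit 9: 0 → 1
  bit 10: 0 → 1
  bit 11: 1 → 0
  bit 12: 0 → 1
  bit 13: 1 → 0
  bit 14: 1 → 0
  bit 15: 1 → 0
= 1011001101101000


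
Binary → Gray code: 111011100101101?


Binary: 111011100101101
Gray code: G = B XOR (B >> 1)
B >> 1 = 011101110010110
111011100101101 XOR 011101110010110:
  1 XOR 0 = 1
  1 XOR 1 = 0
  1 XOR 1 = 0
  0 XOR 1 = 1
  1 XOR 0 = 1
  1 XOR 1 = 0
  1 XOR 1 = 0
  0 XOR 1 = 1
  0 XOR 0 = 0
  1 XOR 0 = 1
  0 XOR 1 = 1
  1 XOR 0 = 1
  1 XOR 1 = 0
  0 XOR 1 = 1
  1 XOR 0 = 1
= 100110010111011


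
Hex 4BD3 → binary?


Each hex digit → 4 binary bits:
  4 = 0100
  B = 1011
  D = 1101
  3 = 0011
Concatenate: 0100 1011 1101 0011
= 0100101111010011


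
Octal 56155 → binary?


Each octal digit → 3 binary bits:
  5 = 101
  6 = 110
  1 = 001
  5 = 101
  5 = 101
Concatenate: 101 110 001 101 101
= 101110001101101


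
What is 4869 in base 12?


Divide by 12 repeatedly:
4869 ÷ 12 = 405 remainder 9
405 ÷ 12 = 33 remainder 9
33 ÷ 12 = 2 remainder 9
2 ÷ 12 = 0 remainder 2
Reading remainders bottom-up:
= 2999


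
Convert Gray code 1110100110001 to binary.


Gray code: 1110100110001
MSB stays the same: 1
Each subsequent bit = prev_binary XOR current_gray:
  B[1] = 1 XOR 1 = 0
  B[2] = 0 XOR 1 = 1
  B[3] = 1 XOR 0 = 1
  B[4] = 1 XOR 1 = 0
  B[5] = 0 XOR 0 = 0
  B[6] = 0 XOR 0 = 0
  B[7] = 0 XOR 1 = 1
  B[8] = 1 XOR 1 = 0
  B[9] = 0 XOR 0 = 0
  B[10] = 0 XOR 0 = 0
  B[11] = 0 XOR 0 = 0
  B[12] = 0 XOR 1 = 1
= 1011000100001 (5665 decimal)


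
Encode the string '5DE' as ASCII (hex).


String: '5DE'  (3 characters)
Per-character ASCII lookup:
  '5': digits start at 48: '5' = 48 + 5 = 53 → 0x35
  'D': uppercase starts at 65: 'D' = 65 + 3 = 68 → 0x44
  'E': uppercase starts at 65: 'E' = 65 + 4 = 69 → 0x45
= 0x35 0x44 0x45


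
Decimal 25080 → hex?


Divide by 16 repeatedly:
25080 ÷ 16 = 1567 remainder 8 (8)
1567 ÷ 16 = 97 remainder 15 (F)
97 ÷ 16 = 6 remainder 1 (1)
6 ÷ 16 = 0 remainder 6 (6)
Reading remainders bottom-up:
= 0x61F8


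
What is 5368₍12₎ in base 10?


Positional values (base 12):
  8 × 12^0 = 8 × 1 = 8
  6 × 12^1 = 6 × 12 = 72
  3 × 12^2 = 3 × 144 = 432
  5 × 12^3 = 5 × 1728 = 8640
Sum = 8 + 72 + 432 + 8640
= 9152


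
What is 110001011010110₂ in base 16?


Group into 4-bit nibbles: 0110001011010110
  0110 = 6
  0010 = 2
  1101 = D
  0110 = 6
= 0x62D6


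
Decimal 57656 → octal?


Divide by 8 repeatedly:
57656 ÷ 8 = 7207 remainder 0
7207 ÷ 8 = 900 remainder 7
900 ÷ 8 = 112 remainder 4
112 ÷ 8 = 14 remainder 0
14 ÷ 8 = 1 remainder 6
1 ÷ 8 = 0 remainder 1
Reading remainders bottom-up:
= 0o160470


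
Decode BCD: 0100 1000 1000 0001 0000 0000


Each 4-bit group → digit:
  0100 → 4
  1000 → 8
  1000 → 8
  0001 → 1
  0000 → 0
  0000 → 0
= 488100


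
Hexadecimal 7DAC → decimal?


Positional values:
Position 0: C × 16^0 = 12 × 1 = 12
Position 1: A × 16^1 = 10 × 16 = 160
Position 2: D × 16^2 = 13 × 256 = 3328
Position 3: 7 × 16^3 = 7 × 4096 = 28672
Sum = 12 + 160 + 3328 + 28672
= 32172


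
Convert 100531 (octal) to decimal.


Positional values:
Position 0: 1 × 8^0 = 1
Position 1: 3 × 8^1 = 24
Position 2: 5 × 8^2 = 320
Position 3: 0 × 8^3 = 0
Position 4: 0 × 8^4 = 0
Position 5: 1 × 8^5 = 32768
Sum = 1 + 24 + 320 + 0 + 0 + 32768
= 33113


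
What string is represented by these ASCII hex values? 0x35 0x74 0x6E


Codes (hex): 0x35 0x74 0x6E
Per-code ASCII lookup:
  0x35 = 53  (range 48-57: digits, 53 - 48 = 5) → '5'
  0x74 = 116  (range 97-122: lowercase, 116 - 97 = 19) → 't'
  0x6E = 110  (range 97-122: lowercase, 110 - 97 = 13) → 'n'
= '5tn'


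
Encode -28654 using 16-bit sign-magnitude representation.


Sign bit: 1 (negative)
Magnitude: 28654 = 110111111101110
= 1110111111101110


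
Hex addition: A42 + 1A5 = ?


Align and add column by column (LSB to MSB, each column mod 16 with carry):
  0A42
+ 01A5
  ----
  col 0: 2(2) + 5(5) + 0 (carry in) = 7 → 7(7), carry out 0
  col 1: 4(4) + A(10) + 0 (carry in) = 14 → E(14), carry out 0
  col 2: A(10) + 1(1) + 0 (carry in) = 11 → B(11), carry out 0
  col 3: 0(0) + 0(0) + 0 (carry in) = 0 → 0(0), carry out 0
Reading digits MSB→LSB: 0BE7
Strip leading zeros: BE7
= 0xBE7


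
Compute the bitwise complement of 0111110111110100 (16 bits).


Original: 0111110111110100
Invert all bits:
  bit 0: 0 → 1
  bit 1: 1 → 0
  bit 2: 1 → 0
  bit 3: 1 → 0
  bit 4: 1 → 0
  bit 5: 1 → 0
  bit 6: 0 → 1
  bit 7: 1 → 0
  bit 8: 1 → 0
  bit 9: 1 → 0
  bit 10: 1 → 0
  bit 11: 1 → 0
  bit 12: 0 → 1
  bit 13: 1 → 0
  bit 14: 0 → 1
  bit 15: 0 → 1
= 1000001000001011


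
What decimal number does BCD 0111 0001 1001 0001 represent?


Each 4-bit group → digit:
  0111 → 7
  0001 → 1
  1001 → 9
  0001 → 1
= 7191


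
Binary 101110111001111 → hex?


Group into 4-bit nibbles: 0101110111001111
  0101 = 5
  1101 = D
  1100 = C
  1111 = F
= 0x5DCF


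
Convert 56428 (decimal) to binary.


Divide by 2 repeatedly:
56428 ÷ 2 = 28214 remainder 0
28214 ÷ 2 = 14107 remainder 0
14107 ÷ 2 = 7053 remainder 1
7053 ÷ 2 = 3526 remainder 1
3526 ÷ 2 = 1763 remainder 0
1763 ÷ 2 = 881 remainder 1
881 ÷ 2 = 440 remainder 1
440 ÷ 2 = 220 remainder 0
220 ÷ 2 = 110 remainder 0
110 ÷ 2 = 55 remainder 0
55 ÷ 2 = 27 remainder 1
27 ÷ 2 = 13 remainder 1
13 ÷ 2 = 6 remainder 1
6 ÷ 2 = 3 remainder 0
3 ÷ 2 = 1 remainder 1
1 ÷ 2 = 0 remainder 1
Reading remainders bottom-up:
= 1101110001101100


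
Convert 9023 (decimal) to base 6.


Divide by 6 repeatedly:
9023 ÷ 6 = 1503 remainder 5
1503 ÷ 6 = 250 remainder 3
250 ÷ 6 = 41 remainder 4
41 ÷ 6 = 6 remainder 5
6 ÷ 6 = 1 remainder 0
1 ÷ 6 = 0 remainder 1
Reading remainders bottom-up:
= 105435


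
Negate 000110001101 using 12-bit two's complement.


Original: 000110001101
Step 1 - Invert all bits: 111001110010
Step 2 - Add 1: 111001110010 + 1
= 111001110011 (represents -397)


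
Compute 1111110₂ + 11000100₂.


Align and add column by column (LSB to MSB, carry propagating):
  001111110
+ 011000100
  ---------
  col 0: 0 + 0 + 0 (carry in) = 0 → bit 0, carry out 0
  col 1: 1 + 0 + 0 (carry in) = 1 → bit 1, carry out 0
  col 2: 1 + 1 + 0 (carry in) = 2 → bit 0, carry out 1
  col 3: 1 + 0 + 1 (carry in) = 2 → bit 0, carry out 1
  col 4: 1 + 0 + 1 (carry in) = 2 → bit 0, carry out 1
  col 5: 1 + 0 + 1 (carry in) = 2 → bit 0, carry out 1
  col 6: 1 + 1 + 1 (carry in) = 3 → bit 1, carry out 1
  col 7: 0 + 1 + 1 (carry in) = 2 → bit 0, carry out 1
  col 8: 0 + 0 + 1 (carry in) = 1 → bit 1, carry out 0
Reading bits MSB→LSB: 101000010
Strip leading zeros: 101000010
= 101000010


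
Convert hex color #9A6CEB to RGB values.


Hex: #9A6CEB
R = 9A₁₆ = 154
G = 6C₁₆ = 108
B = EB₁₆ = 235
= RGB(154, 108, 235)


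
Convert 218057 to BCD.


Each digit → 4-bit binary:
  2 → 0010
  1 → 0001
  8 → 1000
  0 → 0000
  5 → 0101
  7 → 0111
= 0010 0001 1000 0000 0101 0111


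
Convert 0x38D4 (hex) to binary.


Each hex digit → 4 binary bits:
  3 = 0011
  8 = 1000
  D = 1101
  4 = 0100
Concatenate: 0011 1000 1101 0100
= 0011100011010100


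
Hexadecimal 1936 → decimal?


Positional values:
Position 0: 6 × 16^0 = 6 × 1 = 6
Position 1: 3 × 16^1 = 3 × 16 = 48
Position 2: 9 × 16^2 = 9 × 256 = 2304
Position 3: 1 × 16^3 = 1 × 4096 = 4096
Sum = 6 + 48 + 2304 + 4096
= 6454


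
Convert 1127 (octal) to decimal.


Positional values:
Position 0: 7 × 8^0 = 7
Position 1: 2 × 8^1 = 16
Position 2: 1 × 8^2 = 64
Position 3: 1 × 8^3 = 512
Sum = 7 + 16 + 64 + 512
= 599


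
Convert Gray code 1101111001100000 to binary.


Gray code: 1101111001100000
MSB stays the same: 1
Each subsequent bit = prev_binary XOR current_gray:
  B[1] = 1 XOR 1 = 0
  B[2] = 0 XOR 0 = 0
  B[3] = 0 XOR 1 = 1
  B[4] = 1 XOR 1 = 0
  B[5] = 0 XOR 1 = 1
  B[6] = 1 XOR 1 = 0
  B[7] = 0 XOR 0 = 0
  B[8] = 0 XOR 0 = 0
  B[9] = 0 XOR 1 = 1
  B[10] = 1 XOR 1 = 0
  B[11] = 0 XOR 0 = 0
  B[12] = 0 XOR 0 = 0
  B[13] = 0 XOR 0 = 0
  B[14] = 0 XOR 0 = 0
  B[15] = 0 XOR 0 = 0
= 1001010001000000 (37952 decimal)


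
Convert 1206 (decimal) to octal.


Divide by 8 repeatedly:
1206 ÷ 8 = 150 remainder 6
150 ÷ 8 = 18 remainder 6
18 ÷ 8 = 2 remainder 2
2 ÷ 8 = 0 remainder 2
Reading remainders bottom-up:
= 0o2266


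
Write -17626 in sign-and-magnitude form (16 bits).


Sign bit: 1 (negative)
Magnitude: 17626 = 100010011011010
= 1100010011011010


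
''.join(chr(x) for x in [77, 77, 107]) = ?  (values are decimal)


Codes (decimal): 77 77 107
Per-code ASCII lookup:
  77  (range 65-90: uppercase, 77 - 65 = 12) → 'M'
  77  (range 65-90: uppercase, 77 - 65 = 12) → 'M'
  107  (range 97-122: lowercase, 107 - 97 = 10) → 'k'
= 'MMk'


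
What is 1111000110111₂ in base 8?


Group into 3-bit groups: 001111000110111
  001 = 1
  111 = 7
  000 = 0
  110 = 6
  111 = 7
= 0o17067


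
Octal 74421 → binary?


Each octal digit → 3 binary bits:
  7 = 111
  4 = 100
  4 = 100
  2 = 010
  1 = 001
Concatenate: 111 100 100 010 001
= 111100100010001


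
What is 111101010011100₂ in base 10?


Positional values:
Bit 2: 1 × 2^2 = 4
Bit 3: 1 × 2^3 = 8
Bit 4: 1 × 2^4 = 16
Bit 7: 1 × 2^7 = 128
Bit 9: 1 × 2^9 = 512
Bit 11: 1 × 2^11 = 2048
Bit 12: 1 × 2^12 = 4096
Bit 13: 1 × 2^13 = 8192
Bit 14: 1 × 2^14 = 16384
Sum = 4 + 8 + 16 + 128 + 512 + 2048 + 4096 + 8192 + 16384
= 31388


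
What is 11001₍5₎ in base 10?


Positional values (base 5):
  1 × 5^0 = 1 × 1 = 1
  0 × 5^1 = 0 × 5 = 0
  0 × 5^2 = 0 × 25 = 0
  1 × 5^3 = 1 × 125 = 125
  1 × 5^4 = 1 × 625 = 625
Sum = 1 + 0 + 0 + 125 + 625
= 751


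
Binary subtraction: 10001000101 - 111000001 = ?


Align and subtract column by column (LSB to MSB, borrowing when needed):
  10001000101
- 00111000001
  -----------
  col 0: (1 - 0 borrow-in) - 1 → 1 - 1 = 0, borrow out 0
  col 1: (0 - 0 borrow-in) - 0 → 0 - 0 = 0, borrow out 0
  col 2: (1 - 0 borrow-in) - 0 → 1 - 0 = 1, borrow out 0
  col 3: (0 - 0 borrow-in) - 0 → 0 - 0 = 0, borrow out 0
  col 4: (0 - 0 borrow-in) - 0 → 0 - 0 = 0, borrow out 0
  col 5: (0 - 0 borrow-in) - 0 → 0 - 0 = 0, borrow out 0
  col 6: (1 - 0 borrow-in) - 1 → 1 - 1 = 0, borrow out 0
  col 7: (0 - 0 borrow-in) - 1 → borrow from next column: (0+2) - 1 = 1, borrow out 1
  col 8: (0 - 1 borrow-in) - 1 → borrow from next column: (-1+2) - 1 = 0, borrow out 1
  col 9: (0 - 1 borrow-in) - 0 → borrow from next column: (-1+2) - 0 = 1, borrow out 1
  col 10: (1 - 1 borrow-in) - 0 → 0 - 0 = 0, borrow out 0
Reading bits MSB→LSB: 01010000100
Strip leading zeros: 1010000100
= 1010000100


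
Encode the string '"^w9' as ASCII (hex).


String: '"^w9'  (4 characters)
Per-character ASCII lookup:
  '"': special character: '"' = 34 → 0x22
  '^': special character: '^' = 94 → 0x5E
  'w': lowercase starts at 97: 'w' = 97 + 22 = 119 → 0x77
  '9': digits start at 48: '9' = 48 + 9 = 57 → 0x39
= 0x22 0x5E 0x77 0x39


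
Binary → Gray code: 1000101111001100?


Binary: 1000101111001100
Gray code: G = B XOR (B >> 1)
B >> 1 = 0100010111100110
1000101111001100 XOR 0100010111100110:
  1 XOR 0 = 1
  0 XOR 1 = 1
  0 XOR 0 = 0
  0 XOR 0 = 0
  1 XOR 0 = 1
  0 XOR 1 = 1
  1 XOR 0 = 1
  1 XOR 1 = 0
  1 XOR 1 = 0
  1 XOR 1 = 0
  0 XOR 1 = 1
  0 XOR 0 = 0
  1 XOR 0 = 1
  1 XOR 1 = 0
  0 XOR 1 = 1
  0 XOR 0 = 0
= 1100111000101010


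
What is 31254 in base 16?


Divide by 16 repeatedly:
31254 ÷ 16 = 1953 remainder 6 (6)
1953 ÷ 16 = 122 remainder 1 (1)
122 ÷ 16 = 7 remainder 10 (A)
7 ÷ 16 = 0 remainder 7 (7)
Reading remainders bottom-up:
= 0x7A16


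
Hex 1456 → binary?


Each hex digit → 4 binary bits:
  1 = 0001
  4 = 0100
  5 = 0101
  6 = 0110
Concatenate: 0001 0100 0101 0110
= 0001010001010110


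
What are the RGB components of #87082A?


Hex: #87082A
R = 87₁₆ = 135
G = 08₁₆ = 8
B = 2A₁₆ = 42
= RGB(135, 8, 42)


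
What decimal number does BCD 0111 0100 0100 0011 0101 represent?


Each 4-bit group → digit:
  0111 → 7
  0100 → 4
  0100 → 4
  0011 → 3
  0101 → 5
= 74435


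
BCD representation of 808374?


Each digit → 4-bit binary:
  8 → 1000
  0 → 0000
  8 → 1000
  3 → 0011
  7 → 0111
  4 → 0100
= 1000 0000 1000 0011 0111 0100


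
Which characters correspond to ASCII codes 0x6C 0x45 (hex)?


Codes (hex): 0x6C 0x45
Per-code ASCII lookup:
  0x6C = 108  (range 97-122: lowercase, 108 - 97 = 11) → 'l'
  0x45 = 69  (range 65-90: uppercase, 69 - 65 = 4) → 'E'
= 'lE'


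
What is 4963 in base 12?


Divide by 12 repeatedly:
4963 ÷ 12 = 413 remainder 7
413 ÷ 12 = 34 remainder 5
34 ÷ 12 = 2 remainder 10
2 ÷ 12 = 0 remainder 2
Reading remainders bottom-up:
= 2A57


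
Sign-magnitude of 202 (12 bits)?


Sign bit: 0 (positive)
Magnitude: 202 = 00011001010
= 000011001010


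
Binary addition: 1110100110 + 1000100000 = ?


Align and add column by column (LSB to MSB, carry propagating):
  01110100110
+ 01000100000
  -----------
  col 0: 0 + 0 + 0 (carry in) = 0 → bit 0, carry out 0
  col 1: 1 + 0 + 0 (carry in) = 1 → bit 1, carry out 0
  col 2: 1 + 0 + 0 (carry in) = 1 → bit 1, carry out 0
  col 3: 0 + 0 + 0 (carry in) = 0 → bit 0, carry out 0
  col 4: 0 + 0 + 0 (carry in) = 0 → bit 0, carry out 0
  col 5: 1 + 1 + 0 (carry in) = 2 → bit 0, carry out 1
  col 6: 0 + 0 + 1 (carry in) = 1 → bit 1, carry out 0
  col 7: 1 + 0 + 0 (carry in) = 1 → bit 1, carry out 0
  col 8: 1 + 0 + 0 (carry in) = 1 → bit 1, carry out 0
  col 9: 1 + 1 + 0 (carry in) = 2 → bit 0, carry out 1
  col 10: 0 + 0 + 1 (carry in) = 1 → bit 1, carry out 0
Reading bits MSB→LSB: 10111000110
Strip leading zeros: 10111000110
= 10111000110


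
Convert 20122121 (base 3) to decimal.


Positional values (base 3):
  1 × 3^0 = 1 × 1 = 1
  2 × 3^1 = 2 × 3 = 6
  1 × 3^2 = 1 × 9 = 9
  2 × 3^3 = 2 × 27 = 54
  2 × 3^4 = 2 × 81 = 162
  1 × 3^5 = 1 × 243 = 243
  0 × 3^6 = 0 × 729 = 0
  2 × 3^7 = 2 × 2187 = 4374
Sum = 1 + 6 + 9 + 54 + 162 + 243 + 0 + 4374
= 4849


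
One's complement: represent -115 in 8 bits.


Original: 01110011
Invert all bits:
  bit 0: 0 → 1
  bit 1: 1 → 0
  bit 2: 1 → 0
  bit 3: 1 → 0
  bit 4: 0 → 1
  bit 5: 0 → 1
  bit 6: 1 → 0
  bit 7: 1 → 0
= 10001100


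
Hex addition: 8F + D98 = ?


Align and add column by column (LSB to MSB, each column mod 16 with carry):
  008F
+ 0D98
  ----
  col 0: F(15) + 8(8) + 0 (carry in) = 23 → 7(7), carry out 1
  col 1: 8(8) + 9(9) + 1 (carry in) = 18 → 2(2), carry out 1
  col 2: 0(0) + D(13) + 1 (carry in) = 14 → E(14), carry out 0
  col 3: 0(0) + 0(0) + 0 (carry in) = 0 → 0(0), carry out 0
Reading digits MSB→LSB: 0E27
Strip leading zeros: E27
= 0xE27


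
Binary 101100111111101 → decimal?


Positional values:
Bit 0: 1 × 2^0 = 1
Bit 2: 1 × 2^2 = 4
Bit 3: 1 × 2^3 = 8
Bit 4: 1 × 2^4 = 16
Bit 5: 1 × 2^5 = 32
Bit 6: 1 × 2^6 = 64
Bit 7: 1 × 2^7 = 128
Bit 8: 1 × 2^8 = 256
Bit 11: 1 × 2^11 = 2048
Bit 12: 1 × 2^12 = 4096
Bit 14: 1 × 2^14 = 16384
Sum = 1 + 4 + 8 + 16 + 32 + 64 + 128 + 256 + 2048 + 4096 + 16384
= 23037


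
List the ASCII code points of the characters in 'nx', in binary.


String: 'nx'  (2 characters)
Per-character ASCII lookup:
  'n': lowercase starts at 97: 'n' = 97 + 13 = 110 → 1101110
  'x': lowercase starts at 97: 'x' = 97 + 23 = 120 → 1111000
= 1101110 1111000


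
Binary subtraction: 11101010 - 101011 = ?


Align and subtract column by column (LSB to MSB, borrowing when needed):
  11101010
- 00101011
  --------
  col 0: (0 - 0 borrow-in) - 1 → borrow from next column: (0+2) - 1 = 1, borrow out 1
  col 1: (1 - 1 borrow-in) - 1 → borrow from next column: (0+2) - 1 = 1, borrow out 1
  col 2: (0 - 1 borrow-in) - 0 → borrow from next column: (-1+2) - 0 = 1, borrow out 1
  col 3: (1 - 1 borrow-in) - 1 → borrow from next column: (0+2) - 1 = 1, borrow out 1
  col 4: (0 - 1 borrow-in) - 0 → borrow from next column: (-1+2) - 0 = 1, borrow out 1
  col 5: (1 - 1 borrow-in) - 1 → borrow from next column: (0+2) - 1 = 1, borrow out 1
  col 6: (1 - 1 borrow-in) - 0 → 0 - 0 = 0, borrow out 0
  col 7: (1 - 0 borrow-in) - 0 → 1 - 0 = 1, borrow out 0
Reading bits MSB→LSB: 10111111
Strip leading zeros: 10111111
= 10111111


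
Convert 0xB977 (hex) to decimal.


Positional values:
Position 0: 7 × 16^0 = 7 × 1 = 7
Position 1: 7 × 16^1 = 7 × 16 = 112
Position 2: 9 × 16^2 = 9 × 256 = 2304
Position 3: B × 16^3 = 11 × 4096 = 45056
Sum = 7 + 112 + 2304 + 45056
= 47479


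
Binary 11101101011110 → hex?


Group into 4-bit nibbles: 0011101101011110
  0011 = 3
  1011 = B
  0101 = 5
  1110 = E
= 0x3B5E


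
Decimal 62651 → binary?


Divide by 2 repeatedly:
62651 ÷ 2 = 31325 remainder 1
31325 ÷ 2 = 15662 remainder 1
15662 ÷ 2 = 7831 remainder 0
7831 ÷ 2 = 3915 remainder 1
3915 ÷ 2 = 1957 remainder 1
1957 ÷ 2 = 978 remainder 1
978 ÷ 2 = 489 remainder 0
489 ÷ 2 = 244 remainder 1
244 ÷ 2 = 122 remainder 0
122 ÷ 2 = 61 remainder 0
61 ÷ 2 = 30 remainder 1
30 ÷ 2 = 15 remainder 0
15 ÷ 2 = 7 remainder 1
7 ÷ 2 = 3 remainder 1
3 ÷ 2 = 1 remainder 1
1 ÷ 2 = 0 remainder 1
Reading remainders bottom-up:
= 1111010010111011


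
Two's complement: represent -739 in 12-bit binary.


Original: 001011100011
Step 1 - Invert all bits: 110100011100
Step 2 - Add 1: 110100011100 + 1
= 110100011101 (represents -739)


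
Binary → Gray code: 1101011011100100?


Binary: 1101011011100100
Gray code: G = B XOR (B >> 1)
B >> 1 = 0110101101110010
1101011011100100 XOR 0110101101110010:
  1 XOR 0 = 1
  1 XOR 1 = 0
  0 XOR 1 = 1
  1 XOR 0 = 1
  0 XOR 1 = 1
  1 XOR 0 = 1
  1 XOR 1 = 0
  0 XOR 1 = 1
  1 XOR 0 = 1
  1 XOR 1 = 0
  1 XOR 1 = 0
  0 XOR 1 = 1
  0 XOR 0 = 0
  1 XOR 0 = 1
  0 XOR 1 = 1
  0 XOR 0 = 0
= 1011110110010110


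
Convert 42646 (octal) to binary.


Each octal digit → 3 binary bits:
  4 = 100
  2 = 010
  6 = 110
  4 = 100
  6 = 110
Concatenate: 100 010 110 100 110
= 100010110100110


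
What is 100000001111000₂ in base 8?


Group into 3-bit groups: 100000001111000
  100 = 4
  000 = 0
  001 = 1
  111 = 7
  000 = 0
= 0o40170


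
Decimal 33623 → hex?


Divide by 16 repeatedly:
33623 ÷ 16 = 2101 remainder 7 (7)
2101 ÷ 16 = 131 remainder 5 (5)
131 ÷ 16 = 8 remainder 3 (3)
8 ÷ 16 = 0 remainder 8 (8)
Reading remainders bottom-up:
= 0x8357


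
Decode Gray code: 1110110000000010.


Gray code: 1110110000000010
MSB stays the same: 1
Each subsequent bit = prev_binary XOR current_gray:
  B[1] = 1 XOR 1 = 0
  B[2] = 0 XOR 1 = 1
  B[3] = 1 XOR 0 = 1
  B[4] = 1 XOR 1 = 0
  B[5] = 0 XOR 1 = 1
  B[6] = 1 XOR 0 = 1
  B[7] = 1 XOR 0 = 1
  B[8] = 1 XOR 0 = 1
  B[9] = 1 XOR 0 = 1
  B[10] = 1 XOR 0 = 1
  B[11] = 1 XOR 0 = 1
  B[12] = 1 XOR 0 = 1
  B[13] = 1 XOR 0 = 1
  B[14] = 1 XOR 1 = 0
  B[15] = 0 XOR 0 = 0
= 1011011111111100 (47100 decimal)


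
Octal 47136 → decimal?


Positional values:
Position 0: 6 × 8^0 = 6
Position 1: 3 × 8^1 = 24
Position 2: 1 × 8^2 = 64
Position 3: 7 × 8^3 = 3584
Position 4: 4 × 8^4 = 16384
Sum = 6 + 24 + 64 + 3584 + 16384
= 20062


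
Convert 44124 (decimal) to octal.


Divide by 8 repeatedly:
44124 ÷ 8 = 5515 remainder 4
5515 ÷ 8 = 689 remainder 3
689 ÷ 8 = 86 remainder 1
86 ÷ 8 = 10 remainder 6
10 ÷ 8 = 1 remainder 2
1 ÷ 8 = 0 remainder 1
Reading remainders bottom-up:
= 0o126134


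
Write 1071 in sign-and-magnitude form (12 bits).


Sign bit: 0 (positive)
Magnitude: 1071 = 10000101111
= 010000101111


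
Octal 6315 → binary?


Each octal digit → 3 binary bits:
  6 = 110
  3 = 011
  1 = 001
  5 = 101
Concatenate: 110 011 001 101
= 110011001101


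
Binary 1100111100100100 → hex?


Group into 4-bit nibbles: 1100111100100100
  1100 = C
  1111 = F
  0010 = 2
  0100 = 4
= 0xCF24


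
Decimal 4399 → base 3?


Divide by 3 repeatedly:
4399 ÷ 3 = 1466 remainder 1
1466 ÷ 3 = 488 remainder 2
488 ÷ 3 = 162 remainder 2
162 ÷ 3 = 54 remainder 0
54 ÷ 3 = 18 remainder 0
18 ÷ 3 = 6 remainder 0
6 ÷ 3 = 2 remainder 0
2 ÷ 3 = 0 remainder 2
Reading remainders bottom-up:
= 20000221


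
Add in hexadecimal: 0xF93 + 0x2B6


Align and add column by column (LSB to MSB, each column mod 16 with carry):
  0F93
+ 02B6
  ----
  col 0: 3(3) + 6(6) + 0 (carry in) = 9 → 9(9), carry out 0
  col 1: 9(9) + B(11) + 0 (carry in) = 20 → 4(4), carry out 1
  col 2: F(15) + 2(2) + 1 (carry in) = 18 → 2(2), carry out 1
  col 3: 0(0) + 0(0) + 1 (carry in) = 1 → 1(1), carry out 0
Reading digits MSB→LSB: 1249
Strip leading zeros: 1249
= 0x1249


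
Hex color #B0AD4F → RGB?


Hex: #B0AD4F
R = B0₁₆ = 176
G = AD₁₆ = 173
B = 4F₁₆ = 79
= RGB(176, 173, 79)


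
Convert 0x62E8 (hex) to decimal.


Positional values:
Position 0: 8 × 16^0 = 8 × 1 = 8
Position 1: E × 16^1 = 14 × 16 = 224
Position 2: 2 × 16^2 = 2 × 256 = 512
Position 3: 6 × 16^3 = 6 × 4096 = 24576
Sum = 8 + 224 + 512 + 24576
= 25320


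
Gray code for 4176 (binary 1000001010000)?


Binary: 1000001010000
Gray code: G = B XOR (B >> 1)
B >> 1 = 0100000101000
1000001010000 XOR 0100000101000:
  1 XOR 0 = 1
  0 XOR 1 = 1
  0 XOR 0 = 0
  0 XOR 0 = 0
  0 XOR 0 = 0
  0 XOR 0 = 0
  1 XOR 0 = 1
  0 XOR 1 = 1
  1 XOR 0 = 1
  0 XOR 1 = 1
  0 XOR 0 = 0
  0 XOR 0 = 0
  0 XOR 0 = 0
= 1100001111000


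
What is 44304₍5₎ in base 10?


Positional values (base 5):
  4 × 5^0 = 4 × 1 = 4
  0 × 5^1 = 0 × 5 = 0
  3 × 5^2 = 3 × 25 = 75
  4 × 5^3 = 4 × 125 = 500
  4 × 5^4 = 4 × 625 = 2500
Sum = 4 + 0 + 75 + 500 + 2500
= 3079


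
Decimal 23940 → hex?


Divide by 16 repeatedly:
23940 ÷ 16 = 1496 remainder 4 (4)
1496 ÷ 16 = 93 remainder 8 (8)
93 ÷ 16 = 5 remainder 13 (D)
5 ÷ 16 = 0 remainder 5 (5)
Reading remainders bottom-up:
= 0x5D84


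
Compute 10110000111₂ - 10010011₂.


Align and subtract column by column (LSB to MSB, borrowing when needed):
  10110000111
- 00010010011
  -----------
  col 0: (1 - 0 borrow-in) - 1 → 1 - 1 = 0, borrow out 0
  col 1: (1 - 0 borrow-in) - 1 → 1 - 1 = 0, borrow out 0
  col 2: (1 - 0 borrow-in) - 0 → 1 - 0 = 1, borrow out 0
  col 3: (0 - 0 borrow-in) - 0 → 0 - 0 = 0, borrow out 0
  col 4: (0 - 0 borrow-in) - 1 → borrow from next column: (0+2) - 1 = 1, borrow out 1
  col 5: (0 - 1 borrow-in) - 0 → borrow from next column: (-1+2) - 0 = 1, borrow out 1
  col 6: (0 - 1 borrow-in) - 0 → borrow from next column: (-1+2) - 0 = 1, borrow out 1
  col 7: (1 - 1 borrow-in) - 1 → borrow from next column: (0+2) - 1 = 1, borrow out 1
  col 8: (1 - 1 borrow-in) - 0 → 0 - 0 = 0, borrow out 0
  col 9: (0 - 0 borrow-in) - 0 → 0 - 0 = 0, borrow out 0
  col 10: (1 - 0 borrow-in) - 0 → 1 - 0 = 1, borrow out 0
Reading bits MSB→LSB: 10011110100
Strip leading zeros: 10011110100
= 10011110100


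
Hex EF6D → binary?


Each hex digit → 4 binary bits:
  E = 1110
  F = 1111
  6 = 0110
  D = 1101
Concatenate: 1110 1111 0110 1101
= 1110111101101101


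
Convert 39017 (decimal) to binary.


Divide by 2 repeatedly:
39017 ÷ 2 = 19508 remainder 1
19508 ÷ 2 = 9754 remainder 0
9754 ÷ 2 = 4877 remainder 0
4877 ÷ 2 = 2438 remainder 1
2438 ÷ 2 = 1219 remainder 0
1219 ÷ 2 = 609 remainder 1
609 ÷ 2 = 304 remainder 1
304 ÷ 2 = 152 remainder 0
152 ÷ 2 = 76 remainder 0
76 ÷ 2 = 38 remainder 0
38 ÷ 2 = 19 remainder 0
19 ÷ 2 = 9 remainder 1
9 ÷ 2 = 4 remainder 1
4 ÷ 2 = 2 remainder 0
2 ÷ 2 = 1 remainder 0
1 ÷ 2 = 0 remainder 1
Reading remainders bottom-up:
= 1001100001101001


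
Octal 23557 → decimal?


Positional values:
Position 0: 7 × 8^0 = 7
Position 1: 5 × 8^1 = 40
Position 2: 5 × 8^2 = 320
Position 3: 3 × 8^3 = 1536
Position 4: 2 × 8^4 = 8192
Sum = 7 + 40 + 320 + 1536 + 8192
= 10095


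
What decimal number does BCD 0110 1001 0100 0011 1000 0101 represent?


Each 4-bit group → digit:
  0110 → 6
  1001 → 9
  0100 → 4
  0011 → 3
  1000 → 8
  0101 → 5
= 694385


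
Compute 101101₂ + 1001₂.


Align and add column by column (LSB to MSB, carry propagating):
  0101101
+ 0001001
  -------
  col 0: 1 + 1 + 0 (carry in) = 2 → bit 0, carry out 1
  col 1: 0 + 0 + 1 (carry in) = 1 → bit 1, carry out 0
  col 2: 1 + 0 + 0 (carry in) = 1 → bit 1, carry out 0
  col 3: 1 + 1 + 0 (carry in) = 2 → bit 0, carry out 1
  col 4: 0 + 0 + 1 (carry in) = 1 → bit 1, carry out 0
  col 5: 1 + 0 + 0 (carry in) = 1 → bit 1, carry out 0
  col 6: 0 + 0 + 0 (carry in) = 0 → bit 0, carry out 0
Reading bits MSB→LSB: 0110110
Strip leading zeros: 110110
= 110110


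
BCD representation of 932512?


Each digit → 4-bit binary:
  9 → 1001
  3 → 0011
  2 → 0010
  5 → 0101
  1 → 0001
  2 → 0010
= 1001 0011 0010 0101 0001 0010


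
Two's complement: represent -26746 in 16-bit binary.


Original: 0110100001111010
Step 1 - Invert all bits: 1001011110000101
Step 2 - Add 1: 1001011110000101 + 1
= 1001011110000110 (represents -26746)


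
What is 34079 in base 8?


Divide by 8 repeatedly:
34079 ÷ 8 = 4259 remainder 7
4259 ÷ 8 = 532 remainder 3
532 ÷ 8 = 66 remainder 4
66 ÷ 8 = 8 remainder 2
8 ÷ 8 = 1 remainder 0
1 ÷ 8 = 0 remainder 1
Reading remainders bottom-up:
= 0o102437


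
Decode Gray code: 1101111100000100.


Gray code: 1101111100000100
MSB stays the same: 1
Each subsequent bit = prev_binary XOR current_gray:
  B[1] = 1 XOR 1 = 0
  B[2] = 0 XOR 0 = 0
  B[3] = 0 XOR 1 = 1
  B[4] = 1 XOR 1 = 0
  B[5] = 0 XOR 1 = 1
  B[6] = 1 XOR 1 = 0
  B[7] = 0 XOR 1 = 1
  B[8] = 1 XOR 0 = 1
  B[9] = 1 XOR 0 = 1
  B[10] = 1 XOR 0 = 1
  B[11] = 1 XOR 0 = 1
  B[12] = 1 XOR 0 = 1
  B[13] = 1 XOR 1 = 0
  B[14] = 0 XOR 0 = 0
  B[15] = 0 XOR 0 = 0
= 1001010111111000 (38392 decimal)


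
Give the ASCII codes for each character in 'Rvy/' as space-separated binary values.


String: 'Rvy/'  (4 characters)
Per-character ASCII lookup:
  'R': uppercase starts at 65: 'R' = 65 + 17 = 82 → 1010010
  'v': lowercase starts at 97: 'v' = 97 + 21 = 118 → 1110110
  'y': lowercase starts at 97: 'y' = 97 + 24 = 121 → 1111001
  '/': special character: '/' = 47 → 101111
= 1010010 1110110 1111001 101111


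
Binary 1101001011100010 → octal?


Group into 3-bit groups: 001101001011100010
  001 = 1
  101 = 5
  001 = 1
  011 = 3
  100 = 4
  010 = 2
= 0o151342


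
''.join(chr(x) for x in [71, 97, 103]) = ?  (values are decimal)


Codes (decimal): 71 97 103
Per-code ASCII lookup:
  71  (range 65-90: uppercase, 71 - 65 = 6) → 'G'
  97  (range 97-122: lowercase, 97 - 97 = 0) → 'a'
  103  (range 97-122: lowercase, 103 - 97 = 6) → 'g'
= 'Gag'


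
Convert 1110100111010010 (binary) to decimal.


Positional values:
Bit 1: 1 × 2^1 = 2
Bit 4: 1 × 2^4 = 16
Bit 6: 1 × 2^6 = 64
Bit 7: 1 × 2^7 = 128
Bit 8: 1 × 2^8 = 256
Bit 11: 1 × 2^11 = 2048
Bit 13: 1 × 2^13 = 8192
Bit 14: 1 × 2^14 = 16384
Bit 15: 1 × 2^15 = 32768
Sum = 2 + 16 + 64 + 128 + 256 + 2048 + 8192 + 16384 + 32768
= 59858


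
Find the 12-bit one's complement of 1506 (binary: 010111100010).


Original: 010111100010
Invert all bits:
  bit 0: 0 → 1
  bit 1: 1 → 0
  bit 2: 0 → 1
  bit 3: 1 → 0
  bit 4: 1 → 0
  bit 5: 1 → 0
  bit 6: 1 → 0
  bit 7: 0 → 1
  bit 8: 0 → 1
  bit 9: 0 → 1
  bit 10: 1 → 0
  bit 11: 0 → 1
= 101000011101


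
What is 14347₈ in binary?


Each octal digit → 3 binary bits:
  1 = 001
  4 = 100
  3 = 011
  4 = 100
  7 = 111
Concatenate: 001 100 011 100 111
= 001100011100111


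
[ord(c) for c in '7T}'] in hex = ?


String: '7T}'  (3 characters)
Per-character ASCII lookup:
  '7': digits start at 48: '7' = 48 + 7 = 55 → 0x37
  'T': uppercase starts at 65: 'T' = 65 + 19 = 84 → 0x54
  '}': special character: '}' = 125 → 0x7D
= 0x37 0x54 0x7D


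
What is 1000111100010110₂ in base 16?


Group into 4-bit nibbles: 1000111100010110
  1000 = 8
  1111 = F
  0001 = 1
  0110 = 6
= 0x8F16


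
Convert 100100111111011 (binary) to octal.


Group into 3-bit groups: 100100111111011
  100 = 4
  100 = 4
  111 = 7
  111 = 7
  011 = 3
= 0o44773


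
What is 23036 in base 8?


Divide by 8 repeatedly:
23036 ÷ 8 = 2879 remainder 4
2879 ÷ 8 = 359 remainder 7
359 ÷ 8 = 44 remainder 7
44 ÷ 8 = 5 remainder 4
5 ÷ 8 = 0 remainder 5
Reading remainders bottom-up:
= 0o54774


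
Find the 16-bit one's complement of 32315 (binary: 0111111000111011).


Original: 0111111000111011
Invert all bits:
  bit 0: 0 → 1
  bit 1: 1 → 0
  bit 2: 1 → 0
  bit 3: 1 → 0
  bit 4: 1 → 0
  bit 5: 1 → 0
  bit 6: 1 → 0
  bit 7: 0 → 1
  bit 8: 0 → 1
  bit 9: 0 → 1
  bit 10: 1 → 0
  bit 11: 1 → 0
  bit 12: 1 → 0
  bit 13: 0 → 1
  bit 14: 1 → 0
  bit 15: 1 → 0
= 1000000111000100


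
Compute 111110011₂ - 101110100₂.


Align and subtract column by column (LSB to MSB, borrowing when needed):
  111110011
- 101110100
  ---------
  col 0: (1 - 0 borrow-in) - 0 → 1 - 0 = 1, borrow out 0
  col 1: (1 - 0 borrow-in) - 0 → 1 - 0 = 1, borrow out 0
  col 2: (0 - 0 borrow-in) - 1 → borrow from next column: (0+2) - 1 = 1, borrow out 1
  col 3: (0 - 1 borrow-in) - 0 → borrow from next column: (-1+2) - 0 = 1, borrow out 1
  col 4: (1 - 1 borrow-in) - 1 → borrow from next column: (0+2) - 1 = 1, borrow out 1
  col 5: (1 - 1 borrow-in) - 1 → borrow from next column: (0+2) - 1 = 1, borrow out 1
  col 6: (1 - 1 borrow-in) - 1 → borrow from next column: (0+2) - 1 = 1, borrow out 1
  col 7: (1 - 1 borrow-in) - 0 → 0 - 0 = 0, borrow out 0
  col 8: (1 - 0 borrow-in) - 1 → 1 - 1 = 0, borrow out 0
Reading bits MSB→LSB: 001111111
Strip leading zeros: 1111111
= 1111111


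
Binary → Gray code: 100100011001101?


Binary: 100100011001101
Gray code: G = B XOR (B >> 1)
B >> 1 = 010010001100110
100100011001101 XOR 010010001100110:
  1 XOR 0 = 1
  0 XOR 1 = 1
  0 XOR 0 = 0
  1 XOR 0 = 1
  0 XOR 1 = 1
  0 XOR 0 = 0
  0 XOR 0 = 0
  1 XOR 0 = 1
  1 XOR 1 = 0
  0 XOR 1 = 1
  0 XOR 0 = 0
  1 XOR 0 = 1
  1 XOR 1 = 0
  0 XOR 1 = 1
  1 XOR 0 = 1
= 110110010101011


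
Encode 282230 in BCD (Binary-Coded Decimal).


Each digit → 4-bit binary:
  2 → 0010
  8 → 1000
  2 → 0010
  2 → 0010
  3 → 0011
  0 → 0000
= 0010 1000 0010 0010 0011 0000


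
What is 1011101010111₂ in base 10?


Positional values:
Bit 0: 1 × 2^0 = 1
Bit 1: 1 × 2^1 = 2
Bit 2: 1 × 2^2 = 4
Bit 4: 1 × 2^4 = 16
Bit 6: 1 × 2^6 = 64
Bit 8: 1 × 2^8 = 256
Bit 9: 1 × 2^9 = 512
Bit 10: 1 × 2^10 = 1024
Bit 12: 1 × 2^12 = 4096
Sum = 1 + 2 + 4 + 16 + 64 + 256 + 512 + 1024 + 4096
= 5975


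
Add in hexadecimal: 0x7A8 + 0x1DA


Align and add column by column (LSB to MSB, each column mod 16 with carry):
  07A8
+ 01DA
  ----
  col 0: 8(8) + A(10) + 0 (carry in) = 18 → 2(2), carry out 1
  col 1: A(10) + D(13) + 1 (carry in) = 24 → 8(8), carry out 1
  col 2: 7(7) + 1(1) + 1 (carry in) = 9 → 9(9), carry out 0
  col 3: 0(0) + 0(0) + 0 (carry in) = 0 → 0(0), carry out 0
Reading digits MSB→LSB: 0982
Strip leading zeros: 982
= 0x982


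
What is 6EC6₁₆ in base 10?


Positional values:
Position 0: 6 × 16^0 = 6 × 1 = 6
Position 1: C × 16^1 = 12 × 16 = 192
Position 2: E × 16^2 = 14 × 256 = 3584
Position 3: 6 × 16^3 = 6 × 4096 = 24576
Sum = 6 + 192 + 3584 + 24576
= 28358


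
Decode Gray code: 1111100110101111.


Gray code: 1111100110101111
MSB stays the same: 1
Each subsequent bit = prev_binary XOR current_gray:
  B[1] = 1 XOR 1 = 0
  B[2] = 0 XOR 1 = 1
  B[3] = 1 XOR 1 = 0
  B[4] = 0 XOR 1 = 1
  B[5] = 1 XOR 0 = 1
  B[6] = 1 XOR 0 = 1
  B[7] = 1 XOR 1 = 0
  B[8] = 0 XOR 1 = 1
  B[9] = 1 XOR 0 = 1
  B[10] = 1 XOR 1 = 0
  B[11] = 0 XOR 0 = 0
  B[12] = 0 XOR 1 = 1
  B[13] = 1 XOR 1 = 0
  B[14] = 0 XOR 1 = 1
  B[15] = 1 XOR 1 = 0
= 1010111011001010 (44746 decimal)


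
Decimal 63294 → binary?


Divide by 2 repeatedly:
63294 ÷ 2 = 31647 remainder 0
31647 ÷ 2 = 15823 remainder 1
15823 ÷ 2 = 7911 remainder 1
7911 ÷ 2 = 3955 remainder 1
3955 ÷ 2 = 1977 remainder 1
1977 ÷ 2 = 988 remainder 1
988 ÷ 2 = 494 remainder 0
494 ÷ 2 = 247 remainder 0
247 ÷ 2 = 123 remainder 1
123 ÷ 2 = 61 remainder 1
61 ÷ 2 = 30 remainder 1
30 ÷ 2 = 15 remainder 0
15 ÷ 2 = 7 remainder 1
7 ÷ 2 = 3 remainder 1
3 ÷ 2 = 1 remainder 1
1 ÷ 2 = 0 remainder 1
Reading remainders bottom-up:
= 1111011100111110


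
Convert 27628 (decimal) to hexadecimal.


Divide by 16 repeatedly:
27628 ÷ 16 = 1726 remainder 12 (C)
1726 ÷ 16 = 107 remainder 14 (E)
107 ÷ 16 = 6 remainder 11 (B)
6 ÷ 16 = 0 remainder 6 (6)
Reading remainders bottom-up:
= 0x6BEC


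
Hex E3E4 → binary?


Each hex digit → 4 binary bits:
  E = 1110
  3 = 0011
  E = 1110
  4 = 0100
Concatenate: 1110 0011 1110 0100
= 1110001111100100
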